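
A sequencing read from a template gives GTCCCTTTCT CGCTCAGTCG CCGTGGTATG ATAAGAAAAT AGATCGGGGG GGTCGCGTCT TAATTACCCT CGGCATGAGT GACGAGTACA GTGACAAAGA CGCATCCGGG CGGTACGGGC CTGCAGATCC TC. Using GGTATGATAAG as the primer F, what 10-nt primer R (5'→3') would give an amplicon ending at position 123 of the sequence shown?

5'-CAGGCCCGTA-3'

The forward primer binds at positions 25–35; the product's 3' end on the top strand is position 123.
The reverse primer anneals to the top strand over positions 114–123, i.e. to TACGGGCCTG.
Its sequence written 5'→3' is the reverse complement: CAGGCCCGTA.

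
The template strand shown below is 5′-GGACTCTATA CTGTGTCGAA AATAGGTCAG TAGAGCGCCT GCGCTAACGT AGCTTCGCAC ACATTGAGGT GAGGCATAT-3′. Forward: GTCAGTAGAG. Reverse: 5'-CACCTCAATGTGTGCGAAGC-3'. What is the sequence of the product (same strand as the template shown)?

The forward primer matches the template at positions 26–35.
The reverse primer's reverse complement is GCTTCGCACACATTGAGGTG, which matches the template at positions 52–71.
The product is the template from position 26 through 71 (46 bp).

5'-GTCAGTAGAGCGCCTGCGCTAACGTAGCTTCGCACACATTGAGGTG-3'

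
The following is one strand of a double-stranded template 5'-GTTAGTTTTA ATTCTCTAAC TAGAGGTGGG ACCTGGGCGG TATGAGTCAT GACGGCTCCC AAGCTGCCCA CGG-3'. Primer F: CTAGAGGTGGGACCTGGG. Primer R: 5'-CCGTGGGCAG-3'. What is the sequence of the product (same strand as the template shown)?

5'-CTAGAGGTGGGACCTGGGCGGTATGAGTCATGACGGCTCCCAAGCTGCCCACGG-3'

Scanning the template, CTAGAGGTGGGACCTGGG occurs at positions 20–37; this primer anneals to the bottom strand there with its 3' end pointing downstream.
The reverse primer's reverse complement is CTGCCCACGG, which matches the template at positions 64–73.
The product is the template from position 20 through 73 (54 bp).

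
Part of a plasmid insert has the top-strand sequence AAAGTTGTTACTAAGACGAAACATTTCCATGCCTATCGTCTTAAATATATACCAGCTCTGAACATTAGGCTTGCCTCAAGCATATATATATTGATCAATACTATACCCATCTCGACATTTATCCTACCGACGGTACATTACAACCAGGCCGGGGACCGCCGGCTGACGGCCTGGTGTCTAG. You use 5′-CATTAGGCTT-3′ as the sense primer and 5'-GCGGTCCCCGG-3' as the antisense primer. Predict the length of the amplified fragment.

The forward primer matches the template at positions 63–72.
The reverse primer's reverse complement is CCGGGGACCGC, which matches the template at positions 149–159.
Product length = (reverse-primer end) − (forward-primer start) + 1 = 159 − 63 + 1 = 97 bp.

97 bp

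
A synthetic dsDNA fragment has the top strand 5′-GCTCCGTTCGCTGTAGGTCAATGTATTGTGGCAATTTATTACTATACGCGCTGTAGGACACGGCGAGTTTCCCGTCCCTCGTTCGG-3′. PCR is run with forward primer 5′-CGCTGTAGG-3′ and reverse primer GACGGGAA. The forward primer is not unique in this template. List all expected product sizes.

The forward primer CGCTGTAGG matches the top strand at positions 9–17, 49–57.
The reverse primer's reverse complement is TTCCCGTC, matching at positions 69–76.
Each forward site pairs with the reverse site to give a product ending at position 76: sizes 68, 28 bp.

68 bp, 28 bp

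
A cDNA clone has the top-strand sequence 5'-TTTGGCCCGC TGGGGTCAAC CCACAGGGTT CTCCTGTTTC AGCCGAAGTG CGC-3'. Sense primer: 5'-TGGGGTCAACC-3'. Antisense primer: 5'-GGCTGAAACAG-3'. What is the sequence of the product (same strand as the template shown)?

Forward primer TGGGGTCAACC is found on the top strand at positions 11–21.
Reverse complement of the reverse primer: CTGTTTCAGCC. This occurs on the top strand at positions 34–44.
The product is the template from position 11 through 44 (34 bp).

5'-TGGGGTCAACCCACAGGGTTCTCCTGTTTCAGCC-3'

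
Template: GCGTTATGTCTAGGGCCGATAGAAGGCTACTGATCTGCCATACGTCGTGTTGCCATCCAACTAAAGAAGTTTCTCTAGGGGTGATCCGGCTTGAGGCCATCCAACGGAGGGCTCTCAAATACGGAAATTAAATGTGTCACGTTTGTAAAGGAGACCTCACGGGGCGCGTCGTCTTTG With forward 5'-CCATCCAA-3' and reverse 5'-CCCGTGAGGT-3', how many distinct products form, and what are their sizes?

Two products: 111 bp, 67 bp

The forward primer CCATCCAA matches the top strand at positions 53–60, 97–104.
The reverse primer's reverse complement is ACCTCACGGG, matching at positions 154–163.
Each forward site pairs with the reverse site to give a product ending at position 163: sizes 111, 67 bp.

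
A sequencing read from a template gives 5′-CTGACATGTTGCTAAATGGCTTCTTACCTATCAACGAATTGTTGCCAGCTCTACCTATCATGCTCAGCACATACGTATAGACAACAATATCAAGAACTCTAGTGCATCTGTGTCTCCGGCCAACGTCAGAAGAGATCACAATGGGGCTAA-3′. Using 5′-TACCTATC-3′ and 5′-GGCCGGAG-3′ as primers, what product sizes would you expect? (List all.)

The forward primer TACCTATC matches the top strand at positions 25–32, 52–59.
The reverse primer's reverse complement is CTCCGGCC, matching at positions 114–121.
Each forward site pairs with the reverse site to give a product ending at position 121: sizes 97, 70 bp.

97 bp, 70 bp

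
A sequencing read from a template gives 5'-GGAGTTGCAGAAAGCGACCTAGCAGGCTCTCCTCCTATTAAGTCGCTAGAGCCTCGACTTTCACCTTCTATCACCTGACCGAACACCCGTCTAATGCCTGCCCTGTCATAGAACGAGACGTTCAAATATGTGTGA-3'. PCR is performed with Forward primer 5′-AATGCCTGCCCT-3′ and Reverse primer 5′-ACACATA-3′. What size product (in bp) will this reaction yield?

41 bp

The forward primer matches the template at positions 93–104.
The reverse primer's reverse complement is TATGTGT, which matches the template at positions 127–133.
The product runs from position 93 to position 133, so its length is 133 − 93 + 1 = 41 bp.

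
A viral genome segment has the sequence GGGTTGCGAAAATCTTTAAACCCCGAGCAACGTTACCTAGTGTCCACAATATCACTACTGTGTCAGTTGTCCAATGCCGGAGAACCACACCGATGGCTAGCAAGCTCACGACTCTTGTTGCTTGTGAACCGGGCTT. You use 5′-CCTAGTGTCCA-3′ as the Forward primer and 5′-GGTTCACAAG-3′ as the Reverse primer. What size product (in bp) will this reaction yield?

Forward primer CCTAGTGTCCA is found on the top strand at positions 36–46.
Reverse complement of the reverse primer: CTTGTGAACC. This occurs on the top strand at positions 121–130.
Amplicon spans positions 36–130: 95 bp.

95 bp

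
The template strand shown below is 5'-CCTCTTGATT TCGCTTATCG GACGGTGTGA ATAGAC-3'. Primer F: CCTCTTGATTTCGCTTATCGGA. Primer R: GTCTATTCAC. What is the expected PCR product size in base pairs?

Forward primer CCTCTTGATTTCGCTTATCGGA is found on the top strand at positions 1–22.
Taking the reverse complement of GTCTATTCAC gives GTGAATAGAC, found at positions 27–36 on the template; the primer anneals here to the top strand with its 3' end pointing upstream.
The product runs from position 1 to position 36, so its length is 36 − 1 + 1 = 36 bp.

36 bp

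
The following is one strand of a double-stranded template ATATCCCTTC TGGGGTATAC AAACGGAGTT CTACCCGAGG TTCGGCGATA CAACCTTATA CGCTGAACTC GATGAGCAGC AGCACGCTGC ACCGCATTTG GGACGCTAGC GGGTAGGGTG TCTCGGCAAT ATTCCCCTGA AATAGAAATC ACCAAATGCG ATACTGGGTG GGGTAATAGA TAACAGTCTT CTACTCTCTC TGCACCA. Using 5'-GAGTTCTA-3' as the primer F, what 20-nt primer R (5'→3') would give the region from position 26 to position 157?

The product's 3' end on the top strand is position 157.
The reverse primer anneals to the top strand over positions 138–157, i.e. to TGAAATAGAAATCACCAAAT.
Its sequence written 5'→3' is the reverse complement: ATTTGGTGATTTCTATTTCA.

5'-ATTTGGTGATTTCTATTTCA-3'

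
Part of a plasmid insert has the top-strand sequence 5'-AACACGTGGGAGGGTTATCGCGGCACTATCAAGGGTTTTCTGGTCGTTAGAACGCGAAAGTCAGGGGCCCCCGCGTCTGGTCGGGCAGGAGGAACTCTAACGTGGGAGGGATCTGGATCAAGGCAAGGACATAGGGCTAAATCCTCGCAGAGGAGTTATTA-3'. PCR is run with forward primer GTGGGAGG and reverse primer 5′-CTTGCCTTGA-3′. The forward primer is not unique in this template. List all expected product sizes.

The forward primer GTGGGAGG matches the top strand at positions 6–13, 102–109.
The reverse primer's reverse complement is TCAAGGCAAG, matching at positions 118–127.
Each forward site pairs with the reverse site to give a product ending at position 127: sizes 122, 26 bp.

122 bp, 26 bp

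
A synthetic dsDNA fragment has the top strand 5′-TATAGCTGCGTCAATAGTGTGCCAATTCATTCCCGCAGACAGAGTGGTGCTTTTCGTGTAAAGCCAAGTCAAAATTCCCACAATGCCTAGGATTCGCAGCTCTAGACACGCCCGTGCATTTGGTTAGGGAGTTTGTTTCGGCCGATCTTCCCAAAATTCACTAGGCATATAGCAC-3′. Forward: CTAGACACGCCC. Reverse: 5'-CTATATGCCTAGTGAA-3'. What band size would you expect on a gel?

Scanning the template, CTAGACACGCCC occurs at positions 102–113; this primer anneals to the bottom strand there with its 3' end pointing downstream.
The reverse primer's reverse complement is TTCACTAGGCATATAG, which matches the template at positions 157–172.
Amplicon spans positions 102–172: 71 bp.

71 bp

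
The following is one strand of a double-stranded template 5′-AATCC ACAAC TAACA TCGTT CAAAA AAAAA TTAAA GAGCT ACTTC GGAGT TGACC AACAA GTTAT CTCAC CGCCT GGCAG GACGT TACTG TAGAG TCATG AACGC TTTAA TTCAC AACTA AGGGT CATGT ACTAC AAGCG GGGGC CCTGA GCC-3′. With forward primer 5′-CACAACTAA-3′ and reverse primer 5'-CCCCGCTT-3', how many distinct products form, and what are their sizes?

The forward primer CACAACTAA matches the top strand at positions 5–13, 113–121.
The reverse primer's reverse complement is AAGCGGGG, matching at positions 136–143.
Each forward site pairs with the reverse site to give a product ending at position 143: sizes 139, 31 bp.

Two products: 139 bp, 31 bp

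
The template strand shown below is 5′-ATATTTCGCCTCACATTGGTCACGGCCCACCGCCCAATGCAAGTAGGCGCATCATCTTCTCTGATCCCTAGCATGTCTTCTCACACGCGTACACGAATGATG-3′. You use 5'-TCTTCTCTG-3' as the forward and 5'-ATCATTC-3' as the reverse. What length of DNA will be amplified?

The forward primer matches the template at positions 55–63.
Taking the reverse complement of ATCATTC gives GAATGAT, found at positions 95–101 on the template; the primer anneals here to the top strand with its 3' end pointing upstream.
Amplicon spans positions 55–101: 47 bp.

47 bp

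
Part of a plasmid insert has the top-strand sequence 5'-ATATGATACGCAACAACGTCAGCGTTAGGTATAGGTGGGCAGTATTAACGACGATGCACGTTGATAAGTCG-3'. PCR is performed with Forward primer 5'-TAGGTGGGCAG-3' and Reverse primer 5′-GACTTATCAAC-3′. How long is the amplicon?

39 bp

Forward primer TAGGTGGGCAG is found on the top strand at positions 32–42.
Reverse complement of the reverse primer: GTTGATAAGTC. This occurs on the top strand at positions 60–70.
Product length = (reverse-primer end) − (forward-primer start) + 1 = 70 − 32 + 1 = 39 bp.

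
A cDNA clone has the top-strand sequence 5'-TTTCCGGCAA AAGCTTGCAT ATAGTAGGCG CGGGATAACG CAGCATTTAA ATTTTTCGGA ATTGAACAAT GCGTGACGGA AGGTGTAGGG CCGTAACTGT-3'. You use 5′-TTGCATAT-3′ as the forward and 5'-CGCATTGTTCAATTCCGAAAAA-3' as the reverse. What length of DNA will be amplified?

Forward primer TTGCATAT is found on the top strand at positions 15–22.
Taking the reverse complement of CGCATTGTTCAATTCCGAAAAA gives TTTTTCGGAATTGAACAATGCG, found at positions 52–73 on the template; the primer anneals here to the top strand with its 3' end pointing upstream.
Product length = (reverse-primer end) − (forward-primer start) + 1 = 73 − 15 + 1 = 59 bp.

59 bp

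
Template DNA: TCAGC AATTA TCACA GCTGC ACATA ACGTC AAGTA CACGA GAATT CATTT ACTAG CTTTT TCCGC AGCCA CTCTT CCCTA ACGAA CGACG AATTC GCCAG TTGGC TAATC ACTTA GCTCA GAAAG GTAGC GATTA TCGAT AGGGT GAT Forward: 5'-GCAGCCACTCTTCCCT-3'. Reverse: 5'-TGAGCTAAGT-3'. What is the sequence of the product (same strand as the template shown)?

5'-GCAGCCACTCTTCCCTAACGAACGACGAATTCGCCAGTTGGCTAATCACTTAGCTCA-3'

Scanning the template, GCAGCCACTCTTCCCT occurs at positions 64–79; this primer anneals to the bottom strand there with its 3' end pointing downstream.
Reverse complement of the reverse primer: ACTTAGCTCA. This occurs on the top strand at positions 111–120.
The product is the template from position 64 through 120 (57 bp).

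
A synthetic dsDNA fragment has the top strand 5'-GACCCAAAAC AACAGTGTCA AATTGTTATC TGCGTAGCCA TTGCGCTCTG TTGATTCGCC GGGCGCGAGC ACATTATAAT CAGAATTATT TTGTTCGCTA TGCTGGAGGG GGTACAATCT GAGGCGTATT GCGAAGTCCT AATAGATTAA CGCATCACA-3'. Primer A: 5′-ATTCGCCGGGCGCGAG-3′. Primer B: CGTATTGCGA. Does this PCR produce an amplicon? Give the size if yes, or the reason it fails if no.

Primer A (ATTCGCCGGGCGCGAG) matches the top strand at positions 54–69 (3' end points downstream).
Primer B (CGTATTGCGA) also matches the top strand directly, at positions 125–134 — its reverse complement TCGCAATACG is not present.
Both primers anneal to the bottom strand with 3' ends pointing the same way, so neither can prime synthesis back toward the other.

No product — both primers anneal to the same strand and extend in the same direction.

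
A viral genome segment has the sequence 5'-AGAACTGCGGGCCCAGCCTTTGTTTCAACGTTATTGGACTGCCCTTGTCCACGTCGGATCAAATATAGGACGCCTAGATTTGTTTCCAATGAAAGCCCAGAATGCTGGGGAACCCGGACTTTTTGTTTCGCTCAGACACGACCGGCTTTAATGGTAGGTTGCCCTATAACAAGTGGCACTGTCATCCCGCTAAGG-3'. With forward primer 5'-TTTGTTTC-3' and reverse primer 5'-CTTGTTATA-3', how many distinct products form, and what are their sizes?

Three products: 155 bp, 95 bp, 52 bp

The forward primer TTTGTTTC matches the top strand at positions 19–26, 79–86, 122–129.
The reverse primer's reverse complement is TATAACAAG, matching at positions 165–173.
Each forward site pairs with the reverse site to give a product ending at position 173: sizes 155, 95, 52 bp.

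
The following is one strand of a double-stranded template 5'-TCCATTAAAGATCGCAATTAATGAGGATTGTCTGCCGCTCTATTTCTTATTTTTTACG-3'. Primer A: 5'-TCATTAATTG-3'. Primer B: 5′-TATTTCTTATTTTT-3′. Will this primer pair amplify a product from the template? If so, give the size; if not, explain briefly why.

No product — the primers' 3' ends point away from each other.

Primer A (TCATTAATTG) has reverse complement CAATTAATGA, which matches the top strand at positions 15–24; primer A anneals to the top strand there with its 3' end pointing upstream toward position 15.
Primer B (TATTTCTTATTTTT) matches the top strand directly at positions 41–54; it anneals to the bottom strand with its 3' end pointing downstream toward position 54.
The 3' ends diverge (primer A extends toward position 1, primer B toward position 58), so the primers never converge on a shared product.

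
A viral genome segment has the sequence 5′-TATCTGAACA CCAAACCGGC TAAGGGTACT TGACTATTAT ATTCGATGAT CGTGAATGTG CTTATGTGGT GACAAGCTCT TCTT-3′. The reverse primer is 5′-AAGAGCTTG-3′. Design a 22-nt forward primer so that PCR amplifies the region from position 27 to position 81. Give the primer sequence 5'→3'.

5'-TACTTGACTATTATATTCGATG-3'

The reverse primer's reverse complement CAAGCTCTT matches the template at positions 73–81; the product starts at position 27.
The forward primer is identical to the top strand over positions 27–48: TACTTGACTATTATATTCGATG.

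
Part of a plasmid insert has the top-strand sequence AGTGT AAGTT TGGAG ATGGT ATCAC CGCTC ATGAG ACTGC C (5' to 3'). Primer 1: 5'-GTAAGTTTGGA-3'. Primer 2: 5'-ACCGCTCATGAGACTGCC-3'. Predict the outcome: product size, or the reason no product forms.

Primer 1 (GTAAGTTTGGA) matches the top strand at positions 4–14 (3' end points downstream).
Primer 2 (ACCGCTCATGAGACTGCC) also matches the top strand directly, at positions 24–41 — its reverse complement GGCAGTCTCATGAGCGGT is not present.
Both primers anneal to the bottom strand with 3' ends pointing the same way, so neither can prime synthesis back toward the other.

No product — both primers anneal to the same strand and extend in the same direction.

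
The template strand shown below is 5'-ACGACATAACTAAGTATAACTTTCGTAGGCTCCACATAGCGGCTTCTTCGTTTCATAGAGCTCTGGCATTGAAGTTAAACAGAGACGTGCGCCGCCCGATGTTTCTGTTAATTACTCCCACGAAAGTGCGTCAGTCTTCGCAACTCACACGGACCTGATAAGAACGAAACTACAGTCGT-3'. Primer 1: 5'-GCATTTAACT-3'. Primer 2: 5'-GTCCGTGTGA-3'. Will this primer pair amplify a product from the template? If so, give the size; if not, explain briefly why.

Primer 1 (GCATTTAACT) does not match the top strand, and its reverse complement AGTTAAATGC does not match either.
With no annealing site for primer 1, no amplification occurs.

No product — primer 1 has no binding site in the template.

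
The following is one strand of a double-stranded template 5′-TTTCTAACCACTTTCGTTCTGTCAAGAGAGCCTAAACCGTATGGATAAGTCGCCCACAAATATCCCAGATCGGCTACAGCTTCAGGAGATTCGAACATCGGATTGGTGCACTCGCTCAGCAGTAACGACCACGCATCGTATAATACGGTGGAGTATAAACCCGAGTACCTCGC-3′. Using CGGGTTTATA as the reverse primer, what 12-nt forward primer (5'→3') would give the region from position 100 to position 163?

5'-GGATTGGTGCAC-3'

The reverse primer's reverse complement TATAAACCCG matches the template at positions 154–163; the product starts at position 100.
The forward primer is identical to the top strand over positions 100–111: GGATTGGTGCAC.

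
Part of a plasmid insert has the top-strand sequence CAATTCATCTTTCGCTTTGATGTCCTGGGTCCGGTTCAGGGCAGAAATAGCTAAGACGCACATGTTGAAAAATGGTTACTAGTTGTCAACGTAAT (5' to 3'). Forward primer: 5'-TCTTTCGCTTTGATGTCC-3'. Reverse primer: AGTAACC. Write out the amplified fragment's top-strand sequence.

The forward primer matches the template at positions 8–25.
The reverse primer's reverse complement is GGTTACT, which matches the template at positions 74–80.
The product is the template from position 8 through 80 (73 bp).

5'-TCTTTCGCTTTGATGTCCTGGGTCCGGTTCAGGGCAGAAATAGCTAAGACGCACATGTTGAAAAATGGTTACT-3'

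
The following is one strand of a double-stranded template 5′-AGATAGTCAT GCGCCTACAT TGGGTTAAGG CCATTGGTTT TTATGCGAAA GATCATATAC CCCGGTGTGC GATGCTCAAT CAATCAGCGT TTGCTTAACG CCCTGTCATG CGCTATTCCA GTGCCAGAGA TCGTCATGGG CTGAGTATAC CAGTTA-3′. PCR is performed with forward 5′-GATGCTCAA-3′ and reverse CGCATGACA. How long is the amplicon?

Forward primer GATGCTCAA is found on the top strand at positions 71–79.
The reverse primer's reverse complement is TGTCATGCG, which matches the template at positions 104–112.
The product runs from position 71 to position 112, so its length is 112 − 71 + 1 = 42 bp.

42 bp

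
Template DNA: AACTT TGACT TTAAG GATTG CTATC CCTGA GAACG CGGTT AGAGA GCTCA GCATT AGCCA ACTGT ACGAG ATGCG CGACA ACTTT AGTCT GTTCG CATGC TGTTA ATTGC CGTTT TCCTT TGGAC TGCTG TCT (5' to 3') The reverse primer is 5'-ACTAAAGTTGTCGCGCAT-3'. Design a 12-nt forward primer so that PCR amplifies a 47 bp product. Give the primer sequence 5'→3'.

5'-GAGAGCTCAGCA-3'

The reverse primer's reverse complement ATGCGCGACAACTTTAGT matches the template at positions 71–88, so the product ends at position 88.
A 47 bp product then starts at position 88 − 47 + 1 = 42.
The forward primer is identical to the top strand there: GAGAGCTCAGCA.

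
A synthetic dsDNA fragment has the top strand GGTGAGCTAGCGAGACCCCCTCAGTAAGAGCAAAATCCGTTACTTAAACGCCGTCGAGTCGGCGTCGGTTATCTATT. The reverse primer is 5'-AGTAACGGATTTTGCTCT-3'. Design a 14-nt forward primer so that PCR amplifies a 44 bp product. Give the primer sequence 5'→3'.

The reverse primer's reverse complement AGAGCAAAATCCGTTACT matches the template at positions 27–44, so the product ends at position 44.
A 44 bp product then starts at position 44 − 44 + 1 = 1.
The forward primer is identical to the top strand there: GGTGAGCTAGCGAG.

5'-GGTGAGCTAGCGAG-3'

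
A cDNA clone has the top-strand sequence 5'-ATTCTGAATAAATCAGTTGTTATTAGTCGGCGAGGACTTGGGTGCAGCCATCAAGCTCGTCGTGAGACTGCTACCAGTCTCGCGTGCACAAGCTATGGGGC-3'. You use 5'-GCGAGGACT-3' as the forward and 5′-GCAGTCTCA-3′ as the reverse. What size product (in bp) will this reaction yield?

42 bp

Forward primer GCGAGGACT is found on the top strand at positions 30–38.
Taking the reverse complement of GCAGTCTCA gives TGAGACTGC, found at positions 63–71 on the template; the primer anneals here to the top strand with its 3' end pointing upstream.
Amplicon spans positions 30–71: 42 bp.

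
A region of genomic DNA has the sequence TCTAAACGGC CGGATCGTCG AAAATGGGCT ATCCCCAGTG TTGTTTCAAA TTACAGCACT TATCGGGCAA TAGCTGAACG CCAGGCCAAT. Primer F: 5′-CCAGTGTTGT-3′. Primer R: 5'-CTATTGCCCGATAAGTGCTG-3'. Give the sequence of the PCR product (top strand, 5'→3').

Scanning the template, CCAGTGTTGT occurs at positions 35–44; this primer anneals to the bottom strand there with its 3' end pointing downstream.
The reverse primer's reverse complement is CAGCACTTATCGGGCAATAG, which matches the template at positions 54–73.
The product is the template from position 35 through 73 (39 bp).

5'-CCAGTGTTGTTTCAAATTACAGCACTTATCGGGCAATAG-3'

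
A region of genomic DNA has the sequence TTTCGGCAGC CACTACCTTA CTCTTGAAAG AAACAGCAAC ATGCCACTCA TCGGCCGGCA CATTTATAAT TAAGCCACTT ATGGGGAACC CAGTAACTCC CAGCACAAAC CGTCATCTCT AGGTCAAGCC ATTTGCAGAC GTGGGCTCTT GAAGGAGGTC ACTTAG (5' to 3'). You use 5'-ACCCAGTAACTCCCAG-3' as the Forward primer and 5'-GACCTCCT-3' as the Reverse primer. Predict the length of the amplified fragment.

73 bp

Scanning the template, ACCCAGTAACTCCCAG occurs at positions 88–103; this primer anneals to the bottom strand there with its 3' end pointing downstream.
The reverse primer's reverse complement is AGGAGGTC, which matches the template at positions 153–160.
The product runs from position 88 to position 160, so its length is 160 − 88 + 1 = 73 bp.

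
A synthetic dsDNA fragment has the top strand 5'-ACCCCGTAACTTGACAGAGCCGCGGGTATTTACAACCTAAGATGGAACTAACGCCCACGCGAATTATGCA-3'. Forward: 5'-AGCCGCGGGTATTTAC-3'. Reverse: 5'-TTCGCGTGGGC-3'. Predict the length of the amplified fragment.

The forward primer matches the template at positions 18–33.
Taking the reverse complement of TTCGCGTGGGC gives GCCCACGCGAA, found at positions 53–63 on the template; the primer anneals here to the top strand with its 3' end pointing upstream.
The product runs from position 18 to position 63, so its length is 63 − 18 + 1 = 46 bp.

46 bp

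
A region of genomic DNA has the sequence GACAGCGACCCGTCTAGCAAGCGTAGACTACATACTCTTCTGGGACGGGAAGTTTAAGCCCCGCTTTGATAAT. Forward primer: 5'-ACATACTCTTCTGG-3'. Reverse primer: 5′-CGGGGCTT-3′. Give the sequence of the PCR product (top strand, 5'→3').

5'-ACATACTCTTCTGGGACGGGAAGTTTAAGCCCCG-3'

The forward primer matches the template at positions 30–43.
The reverse primer's reverse complement is AAGCCCCG, which matches the template at positions 56–63.
The product is the template from position 30 through 63 (34 bp).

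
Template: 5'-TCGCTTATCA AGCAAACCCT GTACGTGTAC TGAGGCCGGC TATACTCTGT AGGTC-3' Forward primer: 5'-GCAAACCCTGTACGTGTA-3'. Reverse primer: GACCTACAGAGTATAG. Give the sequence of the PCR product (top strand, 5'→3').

The forward primer matches the template at positions 12–29.
The reverse primer's reverse complement is CTATACTCTGTAGGTC, which matches the template at positions 40–55.
The product is the template from position 12 through 55 (44 bp).

5'-GCAAACCCTGTACGTGTACTGAGGCCGGCTATACTCTGTAGGTC-3'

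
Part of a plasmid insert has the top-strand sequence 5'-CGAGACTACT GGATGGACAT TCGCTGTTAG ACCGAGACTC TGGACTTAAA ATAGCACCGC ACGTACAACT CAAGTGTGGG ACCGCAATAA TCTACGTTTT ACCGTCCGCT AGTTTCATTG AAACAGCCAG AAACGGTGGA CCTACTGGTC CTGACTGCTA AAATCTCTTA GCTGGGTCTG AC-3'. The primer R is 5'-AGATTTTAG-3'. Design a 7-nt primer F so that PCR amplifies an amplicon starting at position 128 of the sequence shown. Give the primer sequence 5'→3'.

The reverse primer's reverse complement CTAAAATCT matches the template at positions 158–166; the product starts at position 128.
The forward primer is identical to the top strand over positions 128–134: CAGAAAC.

5'-CAGAAAC-3'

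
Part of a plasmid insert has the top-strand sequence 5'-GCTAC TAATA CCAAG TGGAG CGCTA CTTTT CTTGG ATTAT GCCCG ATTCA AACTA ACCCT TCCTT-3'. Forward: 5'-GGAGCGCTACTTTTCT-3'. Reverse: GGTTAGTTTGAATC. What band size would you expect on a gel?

Scanning the template, GGAGCGCTACTTTTCT occurs at positions 17–32; this primer anneals to the bottom strand there with its 3' end pointing downstream.
Reverse complement of the reverse primer: GATTCAAACTAACC. This occurs on the top strand at positions 45–58.
Amplicon spans positions 17–58: 42 bp.

42 bp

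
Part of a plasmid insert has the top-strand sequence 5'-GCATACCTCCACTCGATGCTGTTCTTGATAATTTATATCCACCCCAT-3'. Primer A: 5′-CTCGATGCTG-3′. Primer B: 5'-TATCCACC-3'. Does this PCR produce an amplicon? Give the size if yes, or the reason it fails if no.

Primer A (CTCGATGCTG) matches the top strand at positions 12–21 (3' end points downstream).
Primer B (TATCCACC) also matches the top strand directly, at positions 36–43 — its reverse complement GGTGGATA is not present.
Both primers anneal to the bottom strand with 3' ends pointing the same way, so neither can prime synthesis back toward the other.

No product — both primers anneal to the same strand and extend in the same direction.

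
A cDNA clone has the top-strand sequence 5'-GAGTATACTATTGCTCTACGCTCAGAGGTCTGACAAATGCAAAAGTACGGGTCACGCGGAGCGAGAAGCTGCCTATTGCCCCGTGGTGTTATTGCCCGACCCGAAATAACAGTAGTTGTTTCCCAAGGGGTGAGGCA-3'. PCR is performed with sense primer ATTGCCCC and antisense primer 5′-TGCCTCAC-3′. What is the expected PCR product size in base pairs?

63 bp

The forward primer matches the template at positions 75–82.
Taking the reverse complement of TGCCTCAC gives GTGAGGCA, found at positions 130–137 on the template; the primer anneals here to the top strand with its 3' end pointing upstream.
Product length = (reverse-primer end) − (forward-primer start) + 1 = 137 − 75 + 1 = 63 bp.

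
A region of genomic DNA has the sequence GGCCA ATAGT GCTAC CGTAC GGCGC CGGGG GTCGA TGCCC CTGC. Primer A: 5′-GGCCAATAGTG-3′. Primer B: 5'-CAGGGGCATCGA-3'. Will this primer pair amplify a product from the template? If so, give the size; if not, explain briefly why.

Yes — a 43 bp product.

Primer A (GGCCAATAGTG) matches the top strand at positions 1–11; it acts as a forward primer.
Primer B's reverse complement is TCGATGCCCCTG, matching the top strand at positions 32–43; it acts as a reverse primer.
The 3' ends face each other across positions 1–43, giving a 43 bp product.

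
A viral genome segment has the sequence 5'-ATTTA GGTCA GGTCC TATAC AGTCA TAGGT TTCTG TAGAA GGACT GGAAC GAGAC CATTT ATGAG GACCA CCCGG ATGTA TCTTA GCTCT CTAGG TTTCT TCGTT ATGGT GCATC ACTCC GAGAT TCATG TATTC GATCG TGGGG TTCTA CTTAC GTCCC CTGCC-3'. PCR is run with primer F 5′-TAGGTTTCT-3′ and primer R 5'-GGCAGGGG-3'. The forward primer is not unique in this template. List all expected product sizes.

140 bp, 74 bp

The forward primer TAGGTTTCT matches the top strand at positions 26–34, 92–100.
The reverse primer's reverse complement is CCCCTGCC, matching at positions 158–165.
Each forward site pairs with the reverse site to give a product ending at position 165: sizes 140, 74 bp.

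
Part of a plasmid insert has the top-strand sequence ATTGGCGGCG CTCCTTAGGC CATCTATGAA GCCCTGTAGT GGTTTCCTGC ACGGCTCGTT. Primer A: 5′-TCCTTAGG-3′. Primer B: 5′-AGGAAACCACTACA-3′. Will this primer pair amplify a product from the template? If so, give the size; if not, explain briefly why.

Primer A (TCCTTAGG) matches the top strand at positions 12–19; it acts as a forward primer.
Primer B's reverse complement is TGTAGTGGTTTCCT, matching the top strand at positions 35–48; it acts as a reverse primer.
The 3' ends face each other across positions 12–48, giving a 37 bp product.

Yes — a 37 bp product.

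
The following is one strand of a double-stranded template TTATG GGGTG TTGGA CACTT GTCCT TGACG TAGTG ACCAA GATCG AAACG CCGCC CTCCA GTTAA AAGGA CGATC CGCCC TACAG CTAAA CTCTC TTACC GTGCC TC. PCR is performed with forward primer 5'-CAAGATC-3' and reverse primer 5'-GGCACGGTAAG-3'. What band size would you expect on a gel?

68 bp

Scanning the template, CAAGATC occurs at positions 38–44; this primer anneals to the bottom strand there with its 3' end pointing downstream.
Taking the reverse complement of GGCACGGTAAG gives CTTACCGTGCC, found at positions 95–105 on the template; the primer anneals here to the top strand with its 3' end pointing upstream.
The product runs from position 38 to position 105, so its length is 105 − 38 + 1 = 68 bp.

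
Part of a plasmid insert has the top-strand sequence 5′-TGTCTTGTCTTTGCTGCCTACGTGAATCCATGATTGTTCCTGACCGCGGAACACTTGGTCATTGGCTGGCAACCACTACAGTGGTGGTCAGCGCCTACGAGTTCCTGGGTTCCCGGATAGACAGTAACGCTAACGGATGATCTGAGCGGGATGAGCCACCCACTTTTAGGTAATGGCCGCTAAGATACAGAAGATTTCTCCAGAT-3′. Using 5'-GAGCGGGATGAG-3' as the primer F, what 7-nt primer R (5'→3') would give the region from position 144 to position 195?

The product's 3' end on the top strand is position 195.
The reverse primer anneals to the top strand over positions 189–195, i.e. to AGAAGAT.
Its sequence written 5'→3' is the reverse complement: ATCTTCT.

5'-ATCTTCT-3'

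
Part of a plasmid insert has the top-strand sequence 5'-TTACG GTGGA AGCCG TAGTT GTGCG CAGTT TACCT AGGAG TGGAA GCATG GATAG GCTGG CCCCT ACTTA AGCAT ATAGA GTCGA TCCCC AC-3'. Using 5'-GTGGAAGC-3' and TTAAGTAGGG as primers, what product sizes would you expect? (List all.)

66 bp, 32 bp

The forward primer GTGGAAGC matches the top strand at positions 6–13, 40–47.
The reverse primer's reverse complement is CCCTACTTAA, matching at positions 62–71.
Each forward site pairs with the reverse site to give a product ending at position 71: sizes 66, 32 bp.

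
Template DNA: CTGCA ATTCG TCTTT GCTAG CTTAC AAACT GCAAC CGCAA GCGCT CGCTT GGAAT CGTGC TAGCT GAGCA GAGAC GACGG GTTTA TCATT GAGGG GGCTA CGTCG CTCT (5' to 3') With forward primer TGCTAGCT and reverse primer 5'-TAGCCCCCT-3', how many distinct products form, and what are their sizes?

Two products: 86 bp, 43 bp

The forward primer TGCTAGCT matches the top strand at positions 15–22, 58–65.
The reverse primer's reverse complement is AGGGGGCTA, matching at positions 92–100.
Each forward site pairs with the reverse site to give a product ending at position 100: sizes 86, 43 bp.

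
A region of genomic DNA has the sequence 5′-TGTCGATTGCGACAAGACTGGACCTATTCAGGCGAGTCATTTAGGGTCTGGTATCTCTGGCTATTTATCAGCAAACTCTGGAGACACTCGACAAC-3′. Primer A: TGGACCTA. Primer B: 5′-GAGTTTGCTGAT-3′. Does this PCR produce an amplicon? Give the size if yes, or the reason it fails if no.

Primer A (TGGACCTA) matches the top strand at positions 19–26; it acts as a forward primer.
Primer B's reverse complement is ATCAGCAAACTC, matching the top strand at positions 67–78; it acts as a reverse primer.
The 3' ends face each other across positions 19–78, giving a 60 bp product.

Yes — a 60 bp product.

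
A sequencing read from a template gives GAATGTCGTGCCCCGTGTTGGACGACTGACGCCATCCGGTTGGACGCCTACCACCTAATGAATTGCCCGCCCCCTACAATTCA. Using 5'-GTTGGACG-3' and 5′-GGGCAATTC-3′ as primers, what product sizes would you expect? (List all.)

The forward primer GTTGGACG matches the top strand at positions 17–24, 39–46.
The reverse primer's reverse complement is GAATTGCCC, matching at positions 60–68.
Each forward site pairs with the reverse site to give a product ending at position 68: sizes 52, 30 bp.

52 bp, 30 bp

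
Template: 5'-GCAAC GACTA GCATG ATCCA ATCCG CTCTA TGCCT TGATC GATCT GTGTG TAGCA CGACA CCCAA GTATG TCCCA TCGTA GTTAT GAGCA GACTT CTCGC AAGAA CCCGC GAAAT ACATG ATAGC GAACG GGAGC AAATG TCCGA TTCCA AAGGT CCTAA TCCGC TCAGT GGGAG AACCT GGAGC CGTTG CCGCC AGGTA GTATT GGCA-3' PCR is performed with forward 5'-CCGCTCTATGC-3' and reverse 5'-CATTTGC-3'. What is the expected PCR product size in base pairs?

118 bp

Scanning the template, CCGCTCTATGC occurs at positions 23–33; this primer anneals to the bottom strand there with its 3' end pointing downstream.
Taking the reverse complement of CATTTGC gives GCAAATG, found at positions 134–140 on the template; the primer anneals here to the top strand with its 3' end pointing upstream.
Amplicon spans positions 23–140: 118 bp.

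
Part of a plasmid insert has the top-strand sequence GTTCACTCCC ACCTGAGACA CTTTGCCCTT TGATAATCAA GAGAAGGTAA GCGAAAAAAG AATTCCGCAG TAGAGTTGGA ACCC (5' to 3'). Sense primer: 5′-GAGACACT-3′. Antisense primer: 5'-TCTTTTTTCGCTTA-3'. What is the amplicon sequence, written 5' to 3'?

The forward primer matches the template at positions 15–22.
The reverse primer's reverse complement is TAAGCGAAAAAAGA, which matches the template at positions 48–61.
The product is the template from position 15 through 61 (47 bp).

5'-GAGACACTTTGCCCTTTGATAATCAAGAGAAGGTAAGCGAAAAAAGA-3'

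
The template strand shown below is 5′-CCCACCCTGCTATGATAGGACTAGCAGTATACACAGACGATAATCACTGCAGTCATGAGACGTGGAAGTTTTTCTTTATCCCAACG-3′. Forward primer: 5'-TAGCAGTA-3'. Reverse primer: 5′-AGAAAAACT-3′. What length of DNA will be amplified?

54 bp

Forward primer TAGCAGTA is found on the top strand at positions 22–29.
Reverse complement of the reverse primer: AGTTTTTCT. This occurs on the top strand at positions 67–75.
The product runs from position 22 to position 75, so its length is 75 − 22 + 1 = 54 bp.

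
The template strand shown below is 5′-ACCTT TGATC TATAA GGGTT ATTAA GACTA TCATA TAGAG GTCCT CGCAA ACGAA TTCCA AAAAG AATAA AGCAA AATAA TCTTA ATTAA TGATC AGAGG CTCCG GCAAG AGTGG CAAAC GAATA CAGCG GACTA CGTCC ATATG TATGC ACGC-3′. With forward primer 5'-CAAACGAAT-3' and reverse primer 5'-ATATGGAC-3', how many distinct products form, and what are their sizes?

Two products: 97 bp, 29 bp

The forward primer CAAACGAAT matches the top strand at positions 48–56, 116–124.
The reverse primer's reverse complement is GTCCATAT, matching at positions 137–144.
Each forward site pairs with the reverse site to give a product ending at position 144: sizes 97, 29 bp.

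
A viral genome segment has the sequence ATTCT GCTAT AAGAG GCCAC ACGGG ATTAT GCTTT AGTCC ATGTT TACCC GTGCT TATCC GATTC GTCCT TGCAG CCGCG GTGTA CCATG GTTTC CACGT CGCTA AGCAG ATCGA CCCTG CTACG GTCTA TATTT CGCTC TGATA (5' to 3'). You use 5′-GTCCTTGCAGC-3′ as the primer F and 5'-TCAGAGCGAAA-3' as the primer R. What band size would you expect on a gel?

78 bp

Scanning the template, GTCCTTGCAGC occurs at positions 66–76; this primer anneals to the bottom strand there with its 3' end pointing downstream.
Taking the reverse complement of TCAGAGCGAAA gives TTTCGCTCTGA, found at positions 133–143 on the template; the primer anneals here to the top strand with its 3' end pointing upstream.
Product length = (reverse-primer end) − (forward-primer start) + 1 = 143 − 66 + 1 = 78 bp.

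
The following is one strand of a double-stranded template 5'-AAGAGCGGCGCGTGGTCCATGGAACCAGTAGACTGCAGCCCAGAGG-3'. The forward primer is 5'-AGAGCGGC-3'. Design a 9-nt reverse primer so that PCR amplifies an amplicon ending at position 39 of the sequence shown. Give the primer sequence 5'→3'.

The forward primer binds at positions 2–9; the product's 3' end on the top strand is position 39.
The reverse primer anneals to the top strand over positions 31–39, i.e. to GACTGCAGC.
Its sequence written 5'→3' is the reverse complement: GCTGCAGTC.

5'-GCTGCAGTC-3'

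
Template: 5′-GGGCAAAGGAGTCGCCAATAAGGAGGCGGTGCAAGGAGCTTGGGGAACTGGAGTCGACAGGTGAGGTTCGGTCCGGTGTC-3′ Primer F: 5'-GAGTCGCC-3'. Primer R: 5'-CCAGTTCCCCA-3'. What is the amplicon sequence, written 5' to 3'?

The forward primer matches the template at positions 9–16.
Reverse complement of the reverse primer: TGGGGAACTGG. This occurs on the top strand at positions 41–51.
The product is the template from position 9 through 51 (43 bp).

5'-GAGTCGCCAATAAGGAGGCGGTGCAAGGAGCTTGGGGAACTGG-3'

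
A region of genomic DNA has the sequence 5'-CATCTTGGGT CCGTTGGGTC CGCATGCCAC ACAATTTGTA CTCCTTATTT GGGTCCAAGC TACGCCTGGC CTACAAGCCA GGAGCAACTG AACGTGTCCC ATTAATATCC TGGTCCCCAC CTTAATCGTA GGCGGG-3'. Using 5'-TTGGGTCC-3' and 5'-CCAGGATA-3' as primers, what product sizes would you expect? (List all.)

The forward primer TTGGGTCC matches the top strand at positions 5–12, 14–21, 49–56.
The reverse primer's reverse complement is TATCCTGG, matching at positions 106–113.
Each forward site pairs with the reverse site to give a product ending at position 113: sizes 109, 100, 65 bp.

109 bp, 100 bp, 65 bp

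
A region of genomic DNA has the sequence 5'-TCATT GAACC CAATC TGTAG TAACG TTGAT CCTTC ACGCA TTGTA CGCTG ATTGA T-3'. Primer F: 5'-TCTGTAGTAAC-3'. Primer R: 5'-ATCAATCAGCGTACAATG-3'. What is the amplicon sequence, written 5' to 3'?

Forward primer TCTGTAGTAAC is found on the top strand at positions 14–24.
Taking the reverse complement of ATCAATCAGCGTACAATG gives CATTGTACGCTGATTGAT, found at positions 39–56 on the template; the primer anneals here to the top strand with its 3' end pointing upstream.
The product is the template from position 14 through 56 (43 bp).

5'-TCTGTAGTAACGTTGATCCTTCACGCATTGTACGCTGATTGAT-3'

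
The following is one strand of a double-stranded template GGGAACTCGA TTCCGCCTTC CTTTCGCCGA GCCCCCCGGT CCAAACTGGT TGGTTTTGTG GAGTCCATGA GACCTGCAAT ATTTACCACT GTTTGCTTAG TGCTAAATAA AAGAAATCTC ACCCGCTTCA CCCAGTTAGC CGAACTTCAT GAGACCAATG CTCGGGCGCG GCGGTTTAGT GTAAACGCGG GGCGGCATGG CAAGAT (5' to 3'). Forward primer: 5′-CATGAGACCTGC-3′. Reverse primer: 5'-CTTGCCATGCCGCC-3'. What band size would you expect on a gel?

139 bp

Scanning the template, CATGAGACCTGC occurs at positions 66–77; this primer anneals to the bottom strand there with its 3' end pointing downstream.
Taking the reverse complement of CTTGCCATGCCGCC gives GGCGGCATGGCAAG, found at positions 191–204 on the template; the primer anneals here to the top strand with its 3' end pointing upstream.
Product length = (reverse-primer end) − (forward-primer start) + 1 = 204 − 66 + 1 = 139 bp.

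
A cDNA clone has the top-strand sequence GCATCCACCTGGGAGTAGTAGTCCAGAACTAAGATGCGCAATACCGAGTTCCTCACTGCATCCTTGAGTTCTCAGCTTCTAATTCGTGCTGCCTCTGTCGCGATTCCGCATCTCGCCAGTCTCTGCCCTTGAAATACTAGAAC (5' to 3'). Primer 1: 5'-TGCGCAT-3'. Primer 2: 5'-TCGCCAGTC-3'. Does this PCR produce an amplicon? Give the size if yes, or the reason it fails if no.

No product — the primers' 3' ends point away from each other.

Primer 1 (TGCGCAT) has reverse complement ATGCGCA, which matches the top strand at positions 34–40; primer 1 anneals to the top strand there with its 3' end pointing upstream toward position 34.
Primer 2 (TCGCCAGTC) matches the top strand directly at positions 113–121; it anneals to the bottom strand with its 3' end pointing downstream toward position 121.
The 3' ends diverge (primer 1 extends toward position 1, primer 2 toward position 143), so the primers never converge on a shared product.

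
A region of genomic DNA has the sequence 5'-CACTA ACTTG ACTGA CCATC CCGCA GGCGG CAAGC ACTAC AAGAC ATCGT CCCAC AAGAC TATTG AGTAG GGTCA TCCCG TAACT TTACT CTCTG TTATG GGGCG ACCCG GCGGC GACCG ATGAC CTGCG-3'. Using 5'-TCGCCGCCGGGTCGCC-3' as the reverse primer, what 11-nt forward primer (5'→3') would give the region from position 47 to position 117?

5'-TCGTCCCACAA-3'

The reverse primer's reverse complement GGCGACCCGGCGGCGA matches the template at positions 102–117; the product starts at position 47.
The forward primer is identical to the top strand over positions 47–57: TCGTCCCACAA.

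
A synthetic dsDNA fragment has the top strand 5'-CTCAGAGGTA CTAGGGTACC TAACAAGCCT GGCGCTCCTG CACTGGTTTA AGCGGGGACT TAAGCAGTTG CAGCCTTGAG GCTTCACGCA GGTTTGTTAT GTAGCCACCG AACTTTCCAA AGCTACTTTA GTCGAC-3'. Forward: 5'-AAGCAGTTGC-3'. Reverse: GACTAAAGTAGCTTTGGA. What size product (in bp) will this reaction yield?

Scanning the template, AAGCAGTTGC occurs at positions 62–71; this primer anneals to the bottom strand there with its 3' end pointing downstream.
The reverse primer's reverse complement is TCCAAAGCTACTTTAGTC, which matches the template at positions 116–133.
The product runs from position 62 to position 133, so its length is 133 − 62 + 1 = 72 bp.

72 bp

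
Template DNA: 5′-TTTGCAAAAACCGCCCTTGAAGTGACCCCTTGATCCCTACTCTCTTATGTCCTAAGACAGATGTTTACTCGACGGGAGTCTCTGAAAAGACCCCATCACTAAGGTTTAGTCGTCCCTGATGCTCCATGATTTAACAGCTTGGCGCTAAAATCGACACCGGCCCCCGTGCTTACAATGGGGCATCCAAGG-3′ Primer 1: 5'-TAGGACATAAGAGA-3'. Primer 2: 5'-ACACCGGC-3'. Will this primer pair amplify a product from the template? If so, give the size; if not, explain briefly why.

No product — the primers' 3' ends point away from each other.

Primer 1 (TAGGACATAAGAGA) has reverse complement TCTCTTATGTCCTA, which matches the top strand at positions 41–54; primer 1 anneals to the top strand there with its 3' end pointing upstream toward position 41.
Primer 2 (ACACCGGC) matches the top strand directly at positions 154–161; it anneals to the bottom strand with its 3' end pointing downstream toward position 161.
The 3' ends diverge (primer 1 extends toward position 1, primer 2 toward position 189), so the primers never converge on a shared product.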